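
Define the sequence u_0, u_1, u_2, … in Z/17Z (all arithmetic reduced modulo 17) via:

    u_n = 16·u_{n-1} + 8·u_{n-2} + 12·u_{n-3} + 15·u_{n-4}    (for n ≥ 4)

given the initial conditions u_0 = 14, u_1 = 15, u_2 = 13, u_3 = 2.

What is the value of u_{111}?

15

u_4 = 16·2 + 8·13 + 12·15 + 15·14 = 16
u_5 = 16·16 + 8·2 + 12·13 + 15·15 = 7
u_6 = 16·7 + 8·16 + 12·2 + 15·13 = 0
u_7 = 16·0 + 8·7 + 12·16 + 15·2 = 6
u_8 = 16·6 + 8·0 + 12·7 + 15·16 = 12
u_9 = 16·12 + 8·6 + 12·0 + 15·7 = 5
u_10 = 16·5 + 8·12 + 12·6 + 15·0 = 10
u_11 = 16·10 + 8·5 + 12·12 + 15·6 = 9
u_12 = 16·9 + 8·10 + 12·5 + 15·12 = 5
u_13 = 16·5 + 8·9 + 12·10 + 15·5 = 7
u_14 = 16·7 + 8·5 + 12·9 + 15·10 = 2
u_15 = 16·2 + 8·7 + 12·5 + 15·9 = 11
u_16 = 16·11 + 8·2 + 12·7 + 15·5 = 11
u_17 = 16·11 + 8·11 + 12·2 + 15·7 = 2
u_18 = 16·2 + 8·11 + 12·11 + 15·2 = 10
u_19 = 16·10 + 8·2 + 12·11 + 15·11 = 14
u_20 = 16·14 + 8·10 + 12·2 + 15·11 = 0
u_21 = 16·0 + 8·14 + 12·10 + 15·2 = 7
u_22 = 16·7 + 8·0 + 12·14 + 15·10 = 5
u_23 = 16·5 + 8·7 + 12·0 + 15·14 = 6
u_24 = 16·6 + 8·5 + 12·7 + 15·0 = 16
u_25 = 16·16 + 8·6 + 12·5 + 15·7 = 10
u_26 = 16·10 + 8·16 + 12·6 + 15·5 = 10
u_27 = 16·10 + 8·10 + 12·16 + 15·6 = 12
u_28 = 16·12 + 8·10 + 12·10 + 15·16 = 3
u_29 = 16·3 + 8·12 + 12·10 + 15·10 = 6
u_30 = 16·6 + 8·3 + 12·12 + 15·10 = 6
u_31 = 16·6 + 8·6 + 12·3 + 15·12 = 3
u_32 = 16·3 + 8·6 + 12·6 + 15·3 = 9
u_33 = 16·9 + 8·3 + 12·6 + 15·6 = 7
u_34 = 16·7 + 8·9 + 12·3 + 15·6 = 4
u_35 = 16·4 + 8·7 + 12·9 + 15·3 = 1
u_36 = 16·1 + 8·4 + 12·7 + 15·9 = 12
u_37 = 16·12 + 8·1 + 12·4 + 15·7 = 13
u_38 = 16·13 + 8·12 + 12·1 + 15·4 = 2
u_39 = 16·2 + 8·13 + 12·12 + 15·1 = 6
u_40 = 16·6 + 8·2 + 12·13 + 15·12 = 6
u_41 = 16·6 + 8·6 + 12·2 + 15·13 = 6
u_42 = 16·6 + 8·6 + 12·6 + 15·2 = 8
u_43 = 16·8 + 8·6 + 12·6 + 15·6 = 15
u_44 = 16·15 + 8·8 + 12·6 + 15·6 = 7
u_45 = 16·7 + 8·15 + 12·8 + 15·6 = 10
u_46 = 16·10 + 8·7 + 12·15 + 15·8 = 6
u_47 = 16·6 + 8·10 + 12·7 + 15·15 = 9
u_48 = 16·9 + 8·6 + 12·10 + 15·7 = 9
u_49 = 16·9 + 8·9 + 12·6 + 15·10 = 13
u_50 = 16·13 + 8·9 + 12·9 + 15·6 = 2
u_51 = 16·2 + 8·13 + 12·9 + 15·9 = 5
u_52 = 16·5 + 8·2 + 12·13 + 15·9 = 13
u_53 = 16·13 + 8·5 + 12·2 + 15·13 = 8
u_54 = 16·8 + 8·13 + 12·5 + 15·2 = 16
u_55 = 16·16 + 8·8 + 12·13 + 15·5 = 7
u_56 = 16·7 + 8·16 + 12·8 + 15·13 = 4
u_57 = 16·4 + 8·7 + 12·16 + 15·8 = 7
u_58 = 16·7 + 8·4 + 12·7 + 15·16 = 9
u_59 = 16·9 + 8·7 + 12·4 + 15·7 = 13
u_60 = 16·13 + 8·9 + 12·7 + 15·4 = 16
u_61 = 16·16 + 8·13 + 12·9 + 15·7 = 12
u_62 = 16·12 + 8·16 + 12·13 + 15·9 = 16
u_63 = 16·16 + 8·12 + 12·16 + 15·13 = 8
u_64 = 16·8 + 8·16 + 12·12 + 15·16 = 11
u_65 = 16·11 + 8·8 + 12·16 + 15·12 = 0
u_66 = 16·0 + 8·11 + 12·8 + 15·16 = 16
u_67 = 16·16 + 8·0 + 12·11 + 15·8 = 15
u_68 = 16·15 + 8·16 + 12·0 + 15·11 = 6
u_69 = 16·6 + 8·15 + 12·16 + 15·0 = 0
u_70 = 16·0 + 8·6 + 12·15 + 15·16 = 9
u_71 = 16·9 + 8·0 + 12·6 + 15·15 = 16
u_72 = 16·16 + 8·9 + 12·0 + 15·6 = 10
u_73 = 16·10 + 8·16 + 12·9 + 15·0 = 5
u_74 = 16·5 + 8·10 + 12·16 + 15·9 = 11
u_75 = 16·11 + 8·5 + 12·10 + 15·16 = 15
u_76 = 16·15 + 8·11 + 12·5 + 15·10 = 11
u_77 = 16·11 + 8·15 + 12·11 + 15·5 = 10
u_78 = 16·10 + 8·11 + 12·15 + 15·11 = 15
u_79 = 16·15 + 8·10 + 12·11 + 15·15 = 14
u_80 = 16·14 + 8·15 + 12·10 + 15·11 = 0
u_81 = 16·0 + 8·14 + 12·15 + 15·10 = 0
u_82 = 16·0 + 8·0 + 12·14 + 15·15 = 2
u_83 = 16·2 + 8·0 + 12·0 + 15·14 = 4
u_84 = 16·4 + 8·2 + 12·0 + 15·0 = 12
u_85 = 16·12 + 8·4 + 12·2 + 15·0 = 10
u_86 = 16·10 + 8·12 + 12·4 + 15·2 = 11
u_87 = 16·11 + 8·10 + 12·12 + 15·4 = 1
u_88 = 16·1 + 8·11 + 12·10 + 15·12 = 13
u_89 = 16·13 + 8·1 + 12·11 + 15·10 = 5
u_90 = 16·5 + 8·13 + 12·1 + 15·11 = 4
u_91 = 16·4 + 8·5 + 12·13 + 15·1 = 3
u_92 = 16·3 + 8·4 + 12·5 + 15·13 = 12
u_93 = 16·12 + 8·3 + 12·4 + 15·5 = 16
u_94 = 16·16 + 8·12 + 12·3 + 15·4 = 6
u_95 = 16·6 + 8·16 + 12·12 + 15·3 = 5
u_96 = 16·5 + 8·6 + 12·16 + 15·12 = 7
u_97 = 16·7 + 8·5 + 12·6 + 15·16 = 5
u_98 = 16·5 + 8·7 + 12·5 + 15·6 = 14
u_99 = 16·14 + 8·5 + 12·7 + 15·5 = 15
u_100 = 16·15 + 8·14 + 12·5 + 15·7 = 7
u_101 = 16·7 + 8·15 + 12·14 + 15·5 = 16
u_102 = 16·16 + 8·7 + 12·15 + 15·14 = 5
u_103 = 16·5 + 8·16 + 12·7 + 15·15 = 7
u_104 = 16·7 + 8·5 + 12·16 + 15·7 = 7
u_105 = 16·7 + 8·7 + 12·5 + 15·16 = 9
u_106 = 16·9 + 8·7 + 12·7 + 15·5 = 2
u_107 = 16·2 + 8·9 + 12·7 + 15·7 = 4
u_108 = 16·4 + 8·2 + 12·9 + 15·7 = 4
u_109 = 16·4 + 8·4 + 12·2 + 15·9 = 0
u_110 = 16·0 + 8·4 + 12·4 + 15·2 = 8
u_111 = 16·8 + 8·0 + 12·4 + 15·4 = 15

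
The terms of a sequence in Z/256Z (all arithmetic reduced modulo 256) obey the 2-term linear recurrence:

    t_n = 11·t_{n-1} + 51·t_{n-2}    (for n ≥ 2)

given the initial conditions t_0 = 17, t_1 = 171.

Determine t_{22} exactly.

t_2 = 11·171 + 51·17 = 188
t_3 = 11·188 + 51·171 = 37
t_4 = 11·37 + 51·188 = 11
t_5 = 11·11 + 51·37 = 216
t_6 = 11·216 + 51·11 = 121
t_7 = 11·121 + 51·216 = 59
t_8 = 11·59 + 51·121 = 164
t_9 = 11·164 + 51·59 = 205
t_10 = 11·205 + 51·164 = 123
t_11 = 11·123 + 51·205 = 32
t_12 = 11·32 + 51·123 = 225
t_13 = 11·225 + 51·32 = 11
t_14 = 11·11 + 51·225 = 76
t_15 = 11·76 + 51·11 = 117
t_16 = 11·117 + 51·76 = 43
t_17 = 11·43 + 51·117 = 40
t_18 = 11·40 + 51·43 = 73
t_19 = 11·73 + 51·40 = 27
t_20 = 11·27 + 51·73 = 180
t_21 = 11·180 + 51·27 = 29
t_22 = 11·29 + 51·180 = 27

27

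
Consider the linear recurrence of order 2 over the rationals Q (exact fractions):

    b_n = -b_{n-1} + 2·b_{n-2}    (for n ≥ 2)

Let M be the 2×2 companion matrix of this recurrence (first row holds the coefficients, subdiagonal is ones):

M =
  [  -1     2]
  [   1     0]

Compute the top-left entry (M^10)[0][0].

683

(M^10)[0][0] is the top entry after applying M 10 times to the unit state (1, 0). Equivalently it is h_{11} for the auxiliary sequence (h_n) obeying the same recurrence with h_1 = 1 and h_i = 0 for 0 ≤ i < 1:
h_2 = -1·1 + 2·0 = -1
h_3 = -1·-1 + 2·1 = 3
h_4 = -1·3 + 2·-1 = -5
h_5 = -1·-5 + 2·3 = 11
h_6 = -1·11 + 2·-5 = -21
h_7 = -1·-21 + 2·11 = 43
h_8 = -1·43 + 2·-21 = -85
h_9 = -1·-85 + 2·43 = 171
h_10 = -1·171 + 2·-85 = -341
h_11 = -1·-341 + 2·171 = 683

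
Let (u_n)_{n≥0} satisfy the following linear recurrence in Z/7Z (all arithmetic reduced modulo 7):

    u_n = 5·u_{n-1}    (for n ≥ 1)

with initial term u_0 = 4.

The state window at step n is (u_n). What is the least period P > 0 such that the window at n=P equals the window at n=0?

n=0: window = (4)
n=1: window = (6)
n=2: window = (2)
n=3: window = (3)
n=4: window = (1)
n=5: window = (5)
n=6: window = (4)
window at n=6 equals window at n=0 → period = 6

6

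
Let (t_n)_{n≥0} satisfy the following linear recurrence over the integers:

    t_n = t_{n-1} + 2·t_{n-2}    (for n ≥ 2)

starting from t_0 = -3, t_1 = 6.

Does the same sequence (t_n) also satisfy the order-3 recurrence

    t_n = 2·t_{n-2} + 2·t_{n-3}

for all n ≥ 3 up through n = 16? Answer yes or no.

Terms t_0..t_16: -3, 6, 0, 12, 12, 36, 60, 132, 252, 516, 1020, 2052, 4092, 8196, 16380, 32772, 65532
n=3: candidate gives 6, actual t_3 = 12 ✗

no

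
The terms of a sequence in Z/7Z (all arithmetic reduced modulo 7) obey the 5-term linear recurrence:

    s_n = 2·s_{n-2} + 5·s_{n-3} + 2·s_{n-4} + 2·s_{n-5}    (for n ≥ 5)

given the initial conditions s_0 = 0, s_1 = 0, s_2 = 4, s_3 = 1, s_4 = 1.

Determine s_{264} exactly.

s_5 = 0·1 + 2·1 + 5·4 + 2·0 + 2·0 = 1
s_6 = 0·1 + 2·1 + 5·1 + 2·4 + 2·0 = 1
s_7 = 0·1 + 2·1 + 5·1 + 2·1 + 2·4 = 3
s_8 = 0·3 + 2·1 + 5·1 + 2·1 + 2·1 = 4
s_9 = 0·4 + 2·3 + 5·1 + 2·1 + 2·1 = 1
s_10 = 0·1 + 2·4 + 5·3 + 2·1 + 2·1 = 6
Continuing the recurrence:
  s_11 = 2;  s_12 = 3;  s_13 = 2;  s_14 = 2;  s_15 = 0;  s_16 = 3
  s_17 = 6;  s_18 = 0;  s_19 = 3;  s_20 = 1;  s_21 = 3;  s_22 = 1
  s_23 = 3;  s_24 = 4;  s_25 = 5;  s_26 = 3;  s_27 = 3;  s_28 = 3
  s_29 = 4;  s_30 = 2;  s_31 = 0;  s_32 = 1;  s_33 = 3;  s_34 = 0
  s_35 = 1;  s_36 = 3;  s_37 = 3;  s_38 = 3;  s_39 = 2;  s_40 = 1
  s_41 = 3;  s_42 = 3;  s_43 = 0;  s_44 = 6;  s_45 = 2;  s_46 = 3
  s_47 = 5;  s_48 = 0;  s_49 = 6;  s_50 = 0;  s_51 = 0;  s_52 = 5
  s_53 = 5;  s_54 = 1;  s_55 = 0;  s_56 = 2;  s_57 = 4;  s_58 = 2
  s_59 = 6;  s_60 = 0;  s_61 = 6;  s_62 = 0;  s_63 = 0;  s_64 = 0
  s_65 = 5;  s_66 = 5;  s_67 = 3;  s_68 = 0;  s_69 = 6;  s_70 = 0
  s_71 = 0;  s_72 = 1;  s_73 = 5;  s_74 = 0;  s_75 = 1;  s_76 = 6
  s_77 = 0;  s_78 = 6;  s_79 = 4;  s_80 = 5;  s_81 = 1;  s_82 = 0
  s_83 = 5;  s_84 = 2;  s_85 = 1;  s_86 = 3;  s_87 = 1;  s_88 = 4
  s_89 = 2;  s_90 = 0;  s_91 = 4;  s_92 = 6;  s_93 = 6;  s_94 = 1
  s_95 = 1;  s_96 = 3;  s_97 = 3;  s_98 = 4;  s_99 = 4;  s_100 = 3
  s_101 = 5;  s_102 = 5;  s_103 = 6;  s_104 = 0;  s_105 = 4;  s_106 = 1
  s_107 = 2;  s_108 = 6;  s_109 = 3;  s_110 = 4;  s_111 = 0;  s_112 = 4
  s_113 = 3;  s_114 = 1;  s_115 = 6;  s_116 = 4;  s_117 = 3;  s_118 = 4
  s_119 = 5;  s_120 = 1;  s_121 = 2;  s_122 = 6;  s_123 = 6;  s_124 = 6
  s_125 = 6;  s_126 = 2;  s_127 = 3;  s_128 = 2;  s_129 = 5;  s_130 = 0
  s_131 = 2;  s_132 = 0;  s_133 = 4;  s_134 = 6;  s_135 = 5;  s_136 = 1
  s_137 = 6;  s_138 = 5;  s_139 = 4;  s_140 = 3;  s_141 = 5;  s_142 = 6
  s_143 = 1;  s_144 = 2;  s_145 = 6;  s_146 = 3;  s_147 = 1;  s_148 = 0
  s_149 = 5;  s_150 = 2;  s_151 = 4;  s_152 = 3;  s_153 = 0;  s_154 = 5
  s_155 = 6;  s_156 = 3;  s_157 = 1;  s_158 = 4;  s_159 = 4;  s_160 = 3
  s_161 = 1;  s_162 = 1;  s_163 = 5;  s_164 = 0;  s_165 = 2;  s_166 = 1
  s_167 = 2;  s_168 = 1;  s_169 = 6;  s_170 = 4;  s_171 = 2;  s_172 = 2
  s_173 = 3;  s_174 = 6;  s_175 = 0;  s_176 = 0;  s_177 = 5;  s_178 = 4
  s_179 = 1;  s_180 = 5;  s_181 = 4;  s_182 = 5;  s_183 = 1;  s_184 = 0
  s_185 = 3;  s_186 = 2;  s_187 = 4;  s_188 = 0;  s_189 = 3;  s_190 = 2
  s_191 = 4;  s_192 = 6;  s_193 = 3;  s_194 = 0;  s_195 = 6;  s_196 = 0
  s_197 = 2;  s_198 = 1;  s_199 = 2;  s_200 = 3;  s_201 = 6;  s_202 = 1
  s_203 = 5;  s_204 = 0;  s_205 = 5;  s_206 = 4;  s_207 = 1;  s_208 = 1
  s_209 = 4;  s_210 = 4;  s_211 = 2;  s_212 = 4;  s_213 = 6;  s_214 = 6
  s_215 = 2;  s_216 = 5;  s_217 = 5;  s_218 = 2;  s_219 = 2;  s_220 = 1
  s_221 = 6;  s_222 = 5;  s_223 = 4;  s_224 = 4;  s_225 = 5;  s_226 = 1
  s_227 = 6;  s_228 = 1;  s_229 = 0;  s_230 = 2;  s_231 = 5;  s_232 = 4
  s_233 = 1;  s_234 = 2;  s_235 = 1;  s_236 = 6;  s_237 = 1;  s_238 = 2
  s_239 = 3;  s_240 = 2;  s_241 = 2;  s_242 = 4;  s_243 = 3;  s_244 = 0
  s_245 = 6;  s_246 = 6;  s_247 = 5;  s_248 = 6;  s_249 = 3;  s_250 = 5
  s_251 = 2;  s_252 = 5;  s_253 = 5;  s_254 = 1;  s_255 = 0;  s_256 = 6
  s_257 = 4;  s_258 = 3;  s_259 = 5;  s_260 = 3;  s_261 = 3;  s_262 = 3
s_263 = 0·3 + 2·3 + 5·3 + 2·5 + 2·3 = 2
s_264 = 0·2 + 2·3 + 5·3 + 2·3 + 2·5 = 2

2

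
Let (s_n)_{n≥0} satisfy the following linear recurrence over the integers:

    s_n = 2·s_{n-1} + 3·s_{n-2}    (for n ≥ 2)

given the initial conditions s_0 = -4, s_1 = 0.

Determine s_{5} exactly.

s_2 = 2·0 + 3·-4 = -12
s_3 = 2·-12 + 3·0 = -24
s_4 = 2·-24 + 3·-12 = -84
s_5 = 2·-84 + 3·-24 = -240

-240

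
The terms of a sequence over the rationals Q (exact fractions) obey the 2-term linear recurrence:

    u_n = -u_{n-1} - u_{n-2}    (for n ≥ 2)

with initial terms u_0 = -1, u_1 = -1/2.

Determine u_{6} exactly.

-1

u_2 = -1·-1/2 + -1·-1 = 3/2
u_3 = -1·3/2 + -1·-1/2 = -1
u_4 = -1·-1 + -1·3/2 = -1/2
u_5 = -1·-1/2 + -1·-1 = 3/2
u_6 = -1·3/2 + -1·-1/2 = -1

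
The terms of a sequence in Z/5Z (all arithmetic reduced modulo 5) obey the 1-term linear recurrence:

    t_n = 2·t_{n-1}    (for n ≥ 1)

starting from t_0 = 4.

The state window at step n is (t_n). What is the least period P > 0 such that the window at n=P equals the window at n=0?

n=0: window = (4)
n=1: window = (3)
n=2: window = (1)
n=3: window = (2)
n=4: window = (4)
window at n=4 equals window at n=0 → period = 4

4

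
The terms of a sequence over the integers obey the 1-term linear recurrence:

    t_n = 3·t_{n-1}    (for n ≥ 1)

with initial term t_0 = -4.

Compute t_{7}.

t_1 = 3·-4 = -12
t_2 = 3·-12 = -36
t_3 = 3·-36 = -108
t_4 = 3·-108 = -324
t_5 = 3·-324 = -972
t_6 = 3·-972 = -2916
t_7 = 3·-2916 = -8748

-8748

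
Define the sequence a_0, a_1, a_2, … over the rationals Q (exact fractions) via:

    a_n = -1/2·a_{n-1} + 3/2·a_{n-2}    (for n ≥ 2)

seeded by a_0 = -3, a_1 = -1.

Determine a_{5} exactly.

a_2 = -1/2·-1 + 3/2·-3 = -4
a_3 = -1/2·-4 + 3/2·-1 = 1/2
a_4 = -1/2·1/2 + 3/2·-4 = -25/4
a_5 = -1/2·-25/4 + 3/2·1/2 = 31/8

31/8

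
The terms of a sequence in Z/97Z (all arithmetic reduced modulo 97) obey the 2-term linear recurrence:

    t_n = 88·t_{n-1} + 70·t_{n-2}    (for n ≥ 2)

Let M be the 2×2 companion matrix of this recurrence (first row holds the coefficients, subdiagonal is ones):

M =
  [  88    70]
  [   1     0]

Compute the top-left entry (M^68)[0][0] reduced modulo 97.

94

(M^68)[0][0] is the top entry after applying M 68 times to the unit state (1, 0). Equivalently it is h_{69} for the auxiliary sequence (h_n) obeying the same recurrence with h_1 = 1 and h_i = 0 for 0 ≤ i < 1:
h_2 = 88·1 + 70·0 = 88
h_3 = 88·88 + 70·1 = 54
h_4 = 88·54 + 70·88 = 48
h_5 = 88·48 + 70·54 = 50
h_6 = 88·50 + 70·48 = 0
h_7 = 88·0 + 70·50 = 8
h_8 = 88·8 + 70·0 = 25
h_9 = 88·25 + 70·8 = 44
h_10 = 88·44 + 70·25 = 93
h_11 = 88·93 + 70·44 = 12
h_12 = 88·12 + 70·93 = 0
h_13 = 88·0 + 70·12 = 64
h_14 = 88·64 + 70·0 = 6
h_15 = 88·6 + 70·64 = 61
h_16 = 88·61 + 70·6 = 65
h_17 = 88·65 + 70·61 = 96
h_18 = 88·96 + 70·65 = 0
h_19 = 88·0 + 70·96 = 27
h_20 = 88·27 + 70·0 = 48
h_21 = 88·48 + 70·27 = 3
h_22 = 88·3 + 70·48 = 35
h_23 = 88·35 + 70·3 = 89
h_24 = 88·89 + 70·35 = 0
h_25 = 88·0 + 70·89 = 22
h_26 = 88·22 + 70·0 = 93
h_27 = 88·93 + 70·22 = 24
h_28 = 88·24 + 70·93 = 86
h_29 = 88·86 + 70·24 = 33
h_30 = 88·33 + 70·86 = 0
h_31 = 88·0 + 70·33 = 79
h_32 = 88·79 + 70·0 = 65
h_33 = 88·65 + 70·79 = 95
h_34 = 88·95 + 70·65 = 9
h_35 = 88·9 + 70·95 = 70
h_36 = 88·70 + 70·9 = 0
h_37 = 88·0 + 70·70 = 50
h_38 = 88·50 + 70·0 = 35
h_39 = 88·35 + 70·50 = 81
h_40 = 88·81 + 70·35 = 72
h_41 = 88·72 + 70·81 = 75
h_42 = 88·75 + 70·72 = 0
h_43 = 88·0 + 70·75 = 12
h_44 = 88·12 + 70·0 = 86
h_45 = 88·86 + 70·12 = 66
h_46 = 88·66 + 70·86 = 91
h_47 = 88·91 + 70·66 = 18
h_48 = 88·18 + 70·91 = 0
h_49 = 88·0 + 70·18 = 96
h_50 = 88·96 + 70·0 = 9
h_51 = 88·9 + 70·96 = 43
h_52 = 88·43 + 70·9 = 49
h_53 = 88·49 + 70·43 = 47
h_54 = 88·47 + 70·49 = 0
h_55 = 88·0 + 70·47 = 89
h_56 = 88·89 + 70·0 = 72
h_57 = 88·72 + 70·89 = 53
h_58 = 88·53 + 70·72 = 4
h_59 = 88·4 + 70·53 = 85
h_60 = 88·85 + 70·4 = 0
h_61 = 88·0 + 70·85 = 33
h_62 = 88·33 + 70·0 = 91
h_63 = 88·91 + 70·33 = 36
h_64 = 88·36 + 70·91 = 32
h_65 = 88·32 + 70·36 = 1
h_66 = 88·1 + 70·32 = 0
h_67 = 88·0 + 70·1 = 70
h_68 = 88·70 + 70·0 = 49
h_69 = 88·49 + 70·70 = 94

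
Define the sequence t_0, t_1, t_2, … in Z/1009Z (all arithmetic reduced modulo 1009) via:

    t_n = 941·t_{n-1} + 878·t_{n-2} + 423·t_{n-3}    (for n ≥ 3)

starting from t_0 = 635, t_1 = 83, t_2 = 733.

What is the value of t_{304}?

162

t_3 = 941·733 + 878·83 + 423·635 = 34
t_4 = 941·34 + 878·733 + 423·83 = 341
t_5 = 941·341 + 878·34 + 423·733 = 906
t_6 = 941·906 + 878·341 + 423·34 = 931
t_7 = 941·931 + 878·906 + 423·341 = 591
t_8 = 941·591 + 878·931 + 423·906 = 118
Continuing the recurrence:
  t_9 = 623;  t_10 = 461;  t_11 = 520;  t_12 = 284;  t_13 = 617;  t_14 = 549
  t_15 = 964;  t_16 = 422;  t_17 = 563;  t_18 = 407;  t_19 = 393;  t_20 = 704
  t_21 = 158;  t_22 = 713;  t_23 = 576;  t_24 = 857;  t_25 = 373;  t_26 = 72
  t_27 = 1007;  t_28 = 160;  t_29 = 667;  t_30 = 441;  t_31 = 765;  t_32 = 820
  t_33 = 298;  t_34 = 165;  t_35 = 965;  t_36 = 477;  t_37 = 745;  t_38 = 420
  t_39 = 950;  t_40 = 778;  t_41 = 306;  t_42 = 640;  t_43 = 301;  t_44 = 914
  t_45 = 634;  t_46 = 801;  t_47 = 886;  t_48 = 85;  t_49 = 42;  t_50 = 574
  t_51 = 502;  t_52 = 255;  t_53 = 278;  t_54 = 615;  t_55 = 366;  t_56 = 33
  t_57 = 83;  t_58 = 564;  t_59 = 49;  t_60 = 271;  t_61 = 826;  t_62 = 697
  t_63 = 400;  t_64 = 839;  t_65 = 732;  t_66 = 434;  t_67 = 450;  t_68 = 202
  t_69 = 915;  t_70 = 768;  t_71 = 131;  t_72 = 54;  t_73 = 322;  t_74 = 209
  t_75 = 754;  t_76 = 42;  t_77 = 903;  t_78 = 795;  t_79 = 799;  t_80 = 503
  t_81 = 657;  t_82 = 383;  t_83 = 767;  t_84 = 16;  t_85 = 913;  t_86 = 948
  t_87 = 285;  t_88 = 471;  t_89 = 689;  t_90 = 903;  t_91 = 147;  t_92 = 709
  t_93 = 701;  t_94 = 336;  t_95 = 581;  t_96 = 100;  t_97 = 695;  t_98 = 756
  t_99 = 747;  t_100 = 875;  t_101 = 991;  t_102 = 780;  t_103 = 599;  t_104 = 824
  t_105 = 702;  t_106 = 833;  t_107 = 164;  t_108 = 96;  t_109 = 458;  t_110 = 427
  t_111 = 6;  t_112 = 165;  t_113 = 112;  t_114 = 550;  t_115 = 570;  t_116 = 133
  t_117 = 613;  t_118 = 383;  t_119 = 362;  t_120 = 872;  t_121 = 805;  t_122 = 298
  t_123 = 977;  t_124 = 953;  t_125 = 866;  t_126 = 497;  t_127 = 600;  t_128 = 89
  t_129 = 463;  t_130 = 785;  t_131 = 298;  t_132 = 102;  t_133 = 534;  t_134 = 705
  t_135 = 927;  t_136 = 870;  t_137 = 574;  t_138 = 995;  t_139 = 149;  t_140 = 416
  t_141 = 757;  t_142 = 442;  t_143 = 331;  t_144 = 668;  t_145 = 308;  t_146 = 282
  t_147 = 51;  t_148 = 73;  t_149 = 687;  t_150 = 609;  t_151 = 370;  t_152 = 6
  t_153 = 875;  t_154 = 369;  t_155 = 45;  t_156 = 891;  t_157 = 812;  t_158 = 466
  t_159 = 709;  t_160 = 130;  t_161 = 553;  t_162 = 86;  t_163 = 915;  t_164 = 2
  t_165 = 124;  t_166 = 985;  t_167 = 360;  t_168 = 846;  t_169 = 186;  t_170 = 554
  t_171 = 183;  t_172 = 723;  t_173 = 774;  t_174 = 694;  t_175 = 848;  t_176 = 231
  t_177 = 281;  t_178 = 581;  t_179 = 205;  t_180 = 560;  t_181 = 217;  t_182 = 617
  t_183 = 12;  t_184 = 58;  t_185 = 198;  t_186 = 158;  t_187 = 969;  t_188 = 191
  t_189 = 564;  t_190 = 427;  t_191 = 71;  t_192 = 223;  t_193 = 770;  t_194 = 928
  t_195 = 985;  t_196 = 947;  t_197 = 340;  t_198 = 75;  t_199 = 818;  t_200 = 678
  t_201 = 552;  t_202 = 707;  t_203 = 930;  t_204 = 955;  t_205 = 292;  t_206 = 215
  t_207 = 970;  t_208 = 130;  t_209 = 440;  t_210 = 120;  t_211 = 289;  t_212 = 407
  t_213 = 360;  t_214 = 54;  t_215 = 249;  t_216 = 131;  t_217 = 486;  t_218 = 632
  t_219 = 230;  t_220 = 192;  t_221 = 152;  t_222 = 253;  t_223 = 713;  t_224 = 831
  t_225 = 495;  t_226 = 665;  t_227 = 297;  t_228 = 165;  t_229 = 107;  t_230 = 885
  t_231 = 643;  t_232 = 628;  t_233 = 213;  t_234 = 680;  t_235 = 800;  t_236 = 96
  t_237 = 746;  t_238 = 648;  t_239 = 727;  t_240 = 623;  t_241 = 288;  t_242 = 488
  t_243 = 907;  t_244 = 256;  t_245 = 578;  t_246 = 49;  t_247 = 986;  t_248 = 506
  t_249 = 431;  t_250 = 622;  t_251 = 255;  t_252 = 753;  t_253 = 913;  t_254 = 615
  t_255 = 701;  t_256 = 671;  t_257 = 597;  t_258 = 532;  t_259 = 947;  t_260 = 390
  t_261 = 802;  t_262 = 327;  t_263 = 339;  t_264 = 927;  t_265 = 606;  t_266 = 932
  t_267 = 136;  t_268 = 891;  t_269 = 15;  t_270 = 327;  t_271 = 551;  t_272 = 706
  t_273 = 979;  t_274 = 358;  t_275 = 749;  t_276 = 470;  t_277 = 166;  t_278 = 800
  t_279 = 575;  t_280 = 984;  t_281 = 417;  t_282 = 200;  t_283 = 909;  t_284 = 596
  t_285 = 668;  t_286 = 685;  t_287 = 976;  t_288 = 336;  t_289 = 818;  t_290 = 418
  t_291 = 492;  t_292 = 505;  t_293 = 329;  t_294 = 527;  t_295 = 483;  t_296 = 962
  t_297 = 395;  t_298 = 977;  t_299 = 171;  t_300 = 227;  t_301 = 86;  t_302 = 424
t_303 = 941·424 + 878·86 + 423·227 = 428
t_304 = 941·428 + 878·424 + 423·86 = 162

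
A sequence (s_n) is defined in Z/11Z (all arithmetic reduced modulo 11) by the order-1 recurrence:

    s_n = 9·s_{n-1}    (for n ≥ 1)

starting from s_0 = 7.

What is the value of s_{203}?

s_1 = 9·7 = 8
s_2 = 9·8 = 6
s_3 = 9·6 = 10
s_4 = 9·10 = 2
s_5 = 9·2 = 7
(s_5) = (7) = (s_0), so the sequence has period 5.
203 ≡ 3 (mod 5), hence s_203 = s_3 = 10.

10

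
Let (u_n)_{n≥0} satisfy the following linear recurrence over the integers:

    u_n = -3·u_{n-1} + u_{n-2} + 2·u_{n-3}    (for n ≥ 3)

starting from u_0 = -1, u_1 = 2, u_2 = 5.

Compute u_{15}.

-14490191

u_3 = -3·5 + 1·2 + 2·-1 = -15
u_4 = -3·-15 + 1·5 + 2·2 = 54
u_5 = -3·54 + 1·-15 + 2·5 = -167
u_6 = -3·-167 + 1·54 + 2·-15 = 525
u_7 = -3·525 + 1·-167 + 2·54 = -1634
u_8 = -3·-1634 + 1·525 + 2·-167 = 5093
u_9 = -3·5093 + 1·-1634 + 2·525 = -15863
u_10 = -3·-15863 + 1·5093 + 2·-1634 = 49414
u_11 = -3·49414 + 1·-15863 + 2·5093 = -153919
u_12 = -3·-153919 + 1·49414 + 2·-15863 = 479445
u_13 = -3·479445 + 1·-153919 + 2·49414 = -1493426
u_14 = -3·-1493426 + 1·479445 + 2·-153919 = 4651885
u_15 = -3·4651885 + 1·-1493426 + 2·479445 = -14490191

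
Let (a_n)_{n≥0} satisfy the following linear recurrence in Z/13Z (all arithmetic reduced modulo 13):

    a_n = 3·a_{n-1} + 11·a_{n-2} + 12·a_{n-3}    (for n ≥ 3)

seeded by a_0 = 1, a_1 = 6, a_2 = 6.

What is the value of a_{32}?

2

a_3 = 3·6 + 11·6 + 12·1 = 5
a_4 = 3·5 + 11·6 + 12·6 = 10
a_5 = 3·10 + 11·5 + 12·6 = 1
a_6 = 3·1 + 11·10 + 12·5 = 4
a_7 = 3·4 + 11·1 + 12·10 = 0
a_8 = 3·0 + 11·4 + 12·1 = 4
a_9 = 3·4 + 11·0 + 12·4 = 8
a_10 = 3·8 + 11·4 + 12·0 = 3
a_11 = 3·3 + 11·8 + 12·4 = 2
a_12 = 3·2 + 11·3 + 12·8 = 5
a_13 = 3·5 + 11·2 + 12·3 = 8
a_14 = 3·8 + 11·5 + 12·2 = 12
a_15 = 3·12 + 11·8 + 12·5 = 2
a_16 = 3·2 + 11·12 + 12·8 = 0
a_17 = 3·0 + 11·2 + 12·12 = 10
a_18 = 3·10 + 11·0 + 12·2 = 2
a_19 = 3·2 + 11·10 + 12·0 = 12
a_20 = 3·12 + 11·2 + 12·10 = 9
a_21 = 3·9 + 11·12 + 12·2 = 1
a_22 = 3·1 + 11·9 + 12·12 = 12
a_23 = 3·12 + 11·1 + 12·9 = 12
a_24 = 3·12 + 11·12 + 12·1 = 11
a_25 = 3·11 + 11·12 + 12·12 = 10
a_26 = 3·10 + 11·11 + 12·12 = 9
a_27 = 3·9 + 11·10 + 12·11 = 9
a_28 = 3·9 + 11·9 + 12·10 = 12
a_29 = 3·12 + 11·9 + 12·9 = 9
a_30 = 3·9 + 11·12 + 12·9 = 7
a_31 = 3·7 + 11·9 + 12·12 = 4
a_32 = 3·4 + 11·7 + 12·9 = 2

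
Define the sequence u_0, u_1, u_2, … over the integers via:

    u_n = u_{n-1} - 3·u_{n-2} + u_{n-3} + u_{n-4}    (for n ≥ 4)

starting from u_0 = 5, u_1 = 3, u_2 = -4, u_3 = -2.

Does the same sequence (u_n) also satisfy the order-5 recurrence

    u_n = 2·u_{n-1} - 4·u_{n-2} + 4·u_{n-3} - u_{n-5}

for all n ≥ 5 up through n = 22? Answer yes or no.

yes

Terms u_0..u_22: 5, 3, -4, -2, 18, 23, -37, -90, 62, 318, 5, -977, -612, 2642, 3506, -6009, -14497, 9678, 50666, 1126, -155691, -98725, 420140
n=5: candidate gives 23, actual u_5 = 23 ✓
n=6: candidate gives -37, actual u_6 = -37 ✓
n=7: candidate gives -90, actual u_7 = -90 ✓
n=8: candidate gives 62, actual u_8 = 62 ✓
n=9: candidate gives 318, actual u_9 = 318 ✓
n=10: candidate gives 5, actual u_10 = 5 ✓
n=11: candidate gives -977, actual u_11 = -977 ✓
n=12: candidate gives -612, actual u_12 = -612 ✓
n=13: candidate gives 2642, actual u_13 = 2642 ✓
n=14: candidate gives 3506, actual u_14 = 3506 ✓
n=15: candidate gives -6009, actual u_15 = -6009 ✓
n=16: candidate gives -14497, actual u_16 = -14497 ✓
n=17: candidate gives 9678, actual u_17 = 9678 ✓
n=18: candidate gives 50666, actual u_18 = 50666 ✓
n=19: candidate gives 1126, actual u_19 = 1126 ✓
n=20: candidate gives -155691, actual u_20 = -155691 ✓
n=21: candidate gives -98725, actual u_21 = -98725 ✓
n=22: candidate gives 420140, actual u_22 = 420140 ✓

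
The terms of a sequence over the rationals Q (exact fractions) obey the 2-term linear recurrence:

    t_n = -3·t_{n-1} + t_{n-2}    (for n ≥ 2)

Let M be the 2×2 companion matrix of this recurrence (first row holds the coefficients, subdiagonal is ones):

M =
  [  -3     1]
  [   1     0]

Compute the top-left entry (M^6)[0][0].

1189

(M^6)[0][0] is the top entry after applying M 6 times to the unit state (1, 0). Equivalently it is h_{7} for the auxiliary sequence (h_n) obeying the same recurrence with h_1 = 1 and h_i = 0 for 0 ≤ i < 1:
h_2 = -3·1 + 1·0 = -3
h_3 = -3·-3 + 1·1 = 10
h_4 = -3·10 + 1·-3 = -33
h_5 = -3·-33 + 1·10 = 109
h_6 = -3·109 + 1·-33 = -360
h_7 = -3·-360 + 1·109 = 1189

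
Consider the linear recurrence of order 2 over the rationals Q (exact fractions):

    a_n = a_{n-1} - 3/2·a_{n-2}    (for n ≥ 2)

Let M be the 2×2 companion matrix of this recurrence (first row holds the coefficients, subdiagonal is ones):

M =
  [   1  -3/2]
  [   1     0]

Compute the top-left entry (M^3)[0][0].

-2

(M^3)[0][0] is the top entry after applying M 3 times to the unit state (1, 0). Equivalently it is h_{4} for the auxiliary sequence (h_n) obeying the same recurrence with h_1 = 1 and h_i = 0 for 0 ≤ i < 1:
h_2 = 1·1 + -3/2·0 = 1
h_3 = 1·1 + -3/2·1 = -1/2
h_4 = 1·-1/2 + -3/2·1 = -2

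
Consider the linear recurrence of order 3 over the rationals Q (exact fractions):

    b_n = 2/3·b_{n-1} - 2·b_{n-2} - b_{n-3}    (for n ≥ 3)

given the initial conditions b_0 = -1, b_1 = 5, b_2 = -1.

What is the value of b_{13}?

-125375225/177147

b_3 = 2/3·-1 + -2·5 + -1·-1 = -29/3
b_4 = 2/3·-29/3 + -2·-1 + -1·5 = -85/9
b_5 = 2/3·-85/9 + -2·-29/3 + -1·-1 = 379/27
b_6 = 2/3·379/27 + -2·-85/9 + -1·-29/3 = 3071/81
b_7 = 2/3·3071/81 + -2·379/27 + -1·-85/9 = 1615/243
b_8 = 2/3·1615/243 + -2·3071/81 + -1·379/27 = -62281/729
b_9 = 2/3·-62281/729 + -2·1615/243 + -1·3071/81 = -236549/2187
b_10 = 2/3·-236549/2187 + -2·-62281/729 + -1·1615/243 = 604355/6561
b_11 = 2/3·604355/6561 + -2·-236549/2187 + -1·-62281/729 = 7148179/19683
b_12 = 2/3·7148179/19683 + -2·604355/6561 + -1·-236549/2187 = 9804791/59049
b_13 = 2/3·9804791/59049 + -2·7148179/19683 + -1·604355/6561 = -125375225/177147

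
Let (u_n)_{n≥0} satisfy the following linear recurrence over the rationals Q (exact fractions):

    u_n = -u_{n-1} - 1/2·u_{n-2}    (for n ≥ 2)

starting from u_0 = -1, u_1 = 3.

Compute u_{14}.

5/128

u_2 = -1·3 + -1/2·-1 = -5/2
u_3 = -1·-5/2 + -1/2·3 = 1
u_4 = -1·1 + -1/2·-5/2 = 1/4
u_5 = -1·1/4 + -1/2·1 = -3/4
u_6 = -1·-3/4 + -1/2·1/4 = 5/8
u_7 = -1·5/8 + -1/2·-3/4 = -1/4
u_8 = -1·-1/4 + -1/2·5/8 = -1/16
u_9 = -1·-1/16 + -1/2·-1/4 = 3/16
u_10 = -1·3/16 + -1/2·-1/16 = -5/32
u_11 = -1·-5/32 + -1/2·3/16 = 1/16
u_12 = -1·1/16 + -1/2·-5/32 = 1/64
u_13 = -1·1/64 + -1/2·1/16 = -3/64
u_14 = -1·-3/64 + -1/2·1/64 = 5/128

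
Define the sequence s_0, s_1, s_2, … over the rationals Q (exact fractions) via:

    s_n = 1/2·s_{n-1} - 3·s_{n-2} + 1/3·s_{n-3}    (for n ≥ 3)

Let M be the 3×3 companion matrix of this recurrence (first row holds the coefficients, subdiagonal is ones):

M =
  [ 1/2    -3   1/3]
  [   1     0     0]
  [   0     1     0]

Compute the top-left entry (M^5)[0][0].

(M^5)[0][0] is the top entry after applying M 5 times to the unit state (1, 0, 0). Equivalently it is h_{7} for the auxiliary sequence (h_n) obeying the same recurrence with h_2 = 1 and h_i = 0 for 0 ≤ i < 2:
h_3 = 1/2·1 + -3·0 + 1/3·0 = 1/2
h_4 = 1/2·1/2 + -3·1 + 1/3·0 = -11/4
h_5 = 1/2·-11/4 + -3·1/2 + 1/3·1 = -61/24
h_6 = 1/2·-61/24 + -3·-11/4 + 1/3·1/2 = 343/48
h_7 = 1/2·343/48 + -3·-61/24 + 1/3·-11/4 = 329/32

329/32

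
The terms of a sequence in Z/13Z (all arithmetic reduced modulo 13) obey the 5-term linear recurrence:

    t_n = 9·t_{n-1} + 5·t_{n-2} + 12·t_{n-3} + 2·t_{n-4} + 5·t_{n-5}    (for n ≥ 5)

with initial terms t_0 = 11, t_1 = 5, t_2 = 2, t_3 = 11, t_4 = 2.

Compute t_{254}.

9

t_5 = 9·2 + 5·11 + 12·2 + 2·5 + 5·11 = 6
t_6 = 9·6 + 5·2 + 12·11 + 2·2 + 5·5 = 4
t_7 = 9·4 + 5·6 + 12·2 + 2·11 + 5·2 = 5
t_8 = 9·5 + 5·4 + 12·6 + 2·2 + 5·11 = 1
t_9 = 9·1 + 5·5 + 12·4 + 2·6 + 5·2 = 0
t_10 = 9·0 + 5·1 + 12·5 + 2·4 + 5·6 = 12
Continuing the recurrence:
  t_11 = 7;  t_12 = 7;  t_13 = 0;  t_14 = 0;  t_15 = 2;  t_16 = 2
  t_17 = 11;  t_18 = 3;  t_19 = 6;  t_20 = 7;  t_21 = 5;  t_22 = 5
  t_23 = 12;  t_24 = 3;  t_25 = 10;  t_26 = 11;  t_27 = 0;  t_28 = 7
  t_29 = 9;  t_30 = 6;  t_31 = 4;  t_32 = 6;  t_33 = 4;  t_34 = 2
  t_35 = 5;  t_36 = 5;  t_37 = 2;  t_38 = 10;  t_39 = 11;  t_40 = 0
  t_41 = 9;  t_42 = 9;  t_43 = 3;  t_44 = 1;  t_45 = 7;  t_46 = 11
  t_47 = 2;  t_48 = 5;  t_49 = 11;  t_50 = 10;  t_51 = 4;  t_52 = 4
  t_53 = 2;  t_54 = 5;  t_55 = 5;  t_56 = 5;  t_57 = 11;  t_58 = 9
  t_59 = 10;  t_60 = 3;  t_61 = 11;  t_62 = 8;  t_63 = 7;  t_64 = 5
  t_65 = 5;  t_66 = 4;  t_67 = 6;  t_68 = 10;  t_69 = 8;  t_70 = 6
  t_71 = 12;  t_72 = 11;  t_73 = 11;  t_74 = 12;  t_75 = 11;  t_76 = 9
  t_77 = 6;  t_78 = 11;  t_79 = 7;  t_80 = 3;  t_81 = 4;  t_82 = 5
  t_83 = 1;  t_84 = 6;  t_85 = 12;  t_86 = 11;  t_87 = 11;  t_88 = 3
  t_89 = 8;  t_90 = 2;  t_91 = 2;  t_92 = 3;  t_93 = 1;  t_94 = 1
  t_95 = 12;  t_96 = 11;  t_97 = 6;  t_98 = 0;  t_99 = 9;  t_100 = 1
  t_101 = 4;  t_102 = 10;  t_103 = 10;  t_104 = 1;  t_105 = 10;  t_106 = 8
  t_107 = 9;  t_108 = 7;  t_109 = 8;  t_110 = 8;  t_111 = 7;  t_112 = 11
  t_113 = 8;  t_114 = 7;  t_115 = 3;  t_116 = 7;  t_117 = 12;  t_118 = 12
  t_119 = 7;  t_120 = 10;  t_121 = 3;  t_122 = 11;  t_123 = 9;  t_124 = 6
  t_125 = 1;  t_126 = 2;  t_127 = 12;  t_128 = 5;  t_129 = 5;  t_130 = 2
  t_131 = 7;  t_132 = 8;  t_133 = 10;  t_134 = 9;  t_135 = 4;  t_136 = 5
  t_137 = 12;  t_138 = 2;  t_139 = 9;  t_140 = 5;  t_141 = 7;  t_142 = 0
  t_143 = 6;  t_144 = 11;  t_145 = 12;  t_146 = 10;  t_147 = 8;  t_148 = 6
  t_149 = 7;  t_150 = 9;  t_151 = 7;  t_152 = 10;  t_153 = 4;  t_154 = 2
  t_155 = 9;  t_156 = 12;  t_157 = 1;  t_158 = 6;  t_159 = 10;  t_160 = 6
  t_161 = 4;  t_162 = 8;  t_163 = 6;  t_164 = 9;  t_165 = 11;  t_166 = 5
  t_167 = 0;  t_168 = 10;  t_169 = 9;  t_170 = 1;  t_171 = 4;  t_172 = 0
  t_173 = 9;  t_174 = 7;  t_175 = 4;  t_176 = 4;  t_177 = 2;  t_178 = 2
  t_179 = 2;  t_180 = 2;  t_181 = 11;  t_182 = 4;  t_183 = 12;  t_184 = 1
  t_185 = 6;  t_186 = 6;  t_187 = 10;  t_188 = 7;  t_189 = 7;  t_190 = 0
  t_191 = 0;  t_192 = 5;  t_193 = 3;  t_194 = 9;  t_195 = 0;  t_196 = 0
  t_197 = 9;  t_198 = 10;  t_199 = 11;  t_200 = 10;  t_201 = 10;  t_202 = 12
  t_203 = 12;  t_204 = 12;  t_205 = 5;  t_206 = 11;  t_207 = 1;  t_208 = 0
  t_209 = 12;  t_210 = 11;  t_211 = 8;  t_212 = 3;  t_213 = 2;  t_214 = 3
  t_215 = 1;  t_216 = 3;  t_217 = 9;  t_218 = 7;  t_219 = 5;  t_220 = 4
  t_221 = 9;  t_222 = 12;  t_223 = 12;  t_224 = 10;  t_225 = 7;  t_226 = 1
  t_227 = 1;  t_228 = 9;  t_229 = 6;  t_230 = 5;  t_231 = 8;  t_232 = 10
  t_233 = 0;  t_234 = 4;  t_235 = 2;  t_236 = 7;  t_237 = 2;  t_238 = 7
  t_239 = 12;  t_240 = 9;  t_241 = 4;  t_242 = 2;  t_243 = 10;  t_244 = 5
  t_245 = 3;  t_246 = 1;  t_247 = 10;  t_248 = 9;  t_249 = 5;  t_250 = 6
  t_251 = 4;  t_252 = 12
t_253 = 9·12 + 5·4 + 12·6 + 2·5 + 5·9 = 8
t_254 = 9·8 + 5·12 + 12·4 + 2·6 + 5·5 = 9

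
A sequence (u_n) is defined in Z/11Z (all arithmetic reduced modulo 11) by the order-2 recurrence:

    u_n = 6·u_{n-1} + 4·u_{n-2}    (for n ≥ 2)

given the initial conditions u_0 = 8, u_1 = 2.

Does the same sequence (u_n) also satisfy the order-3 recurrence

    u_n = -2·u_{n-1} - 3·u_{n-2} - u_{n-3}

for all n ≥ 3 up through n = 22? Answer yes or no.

yes

Terms u_0..u_22: 8, 2, 0, 8, 4, 1, 0, 4, 2, 6, 0, 2, 1, 3, 0, 1, 6, 7, 0, 6, 3, 9, 0
n=3: candidate gives 8, actual u_3 = 8 ✓
n=4: candidate gives 4, actual u_4 = 4 ✓
n=5: candidate gives 1, actual u_5 = 1 ✓
n=6: candidate gives 0, actual u_6 = 0 ✓
n=7: candidate gives 4, actual u_7 = 4 ✓
n=8: candidate gives 2, actual u_8 = 2 ✓
n=9: candidate gives 6, actual u_9 = 6 ✓
n=10: candidate gives 0, actual u_10 = 0 ✓
n=11: candidate gives 2, actual u_11 = 2 ✓
n=12: candidate gives 1, actual u_12 = 1 ✓
n=13: candidate gives 3, actual u_13 = 3 ✓
n=14: candidate gives 0, actual u_14 = 0 ✓
n=15: candidate gives 1, actual u_15 = 1 ✓
n=16: candidate gives 6, actual u_16 = 6 ✓
n=17: candidate gives 7, actual u_17 = 7 ✓
n=18: candidate gives 0, actual u_18 = 0 ✓
n=19: candidate gives 6, actual u_19 = 6 ✓
n=20: candidate gives 3, actual u_20 = 3 ✓
n=21: candidate gives 9, actual u_21 = 9 ✓
n=22: candidate gives 0, actual u_22 = 0 ✓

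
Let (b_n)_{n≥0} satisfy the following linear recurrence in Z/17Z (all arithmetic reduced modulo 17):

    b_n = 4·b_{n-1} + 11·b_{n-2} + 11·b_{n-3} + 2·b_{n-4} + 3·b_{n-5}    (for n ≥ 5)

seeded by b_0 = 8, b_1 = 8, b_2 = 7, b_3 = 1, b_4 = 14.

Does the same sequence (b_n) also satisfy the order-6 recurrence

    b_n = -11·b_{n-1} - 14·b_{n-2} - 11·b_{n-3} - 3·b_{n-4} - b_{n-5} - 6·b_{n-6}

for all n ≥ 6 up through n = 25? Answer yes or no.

Terms b_0..b_25: 8, 8, 7, 1, 14, 14, 4, 7, 2, 12, 10, 16, 8, 8, 12, 14, 0, 3, 10, 1, 2, 16, 7, 3, 0, 12
n=6: candidate gives 4, actual b_6 = 4 ✓
n=7: candidate gives 7, actual b_7 = 7 ✓
n=8: candidate gives 2, actual b_8 = 2 ✓
n=9: candidate gives 12, actual b_9 = 12 ✓
n=10: candidate gives 10, actual b_10 = 10 ✓
n=11: candidate gives 16, actual b_11 = 16 ✓
n=12: candidate gives 8, actual b_12 = 8 ✓
n=13: candidate gives 8, actual b_13 = 8 ✓
n=14: candidate gives 12, actual b_14 = 12 ✓
n=15: candidate gives 14, actual b_15 = 14 ✓
n=16: candidate gives 0, actual b_16 = 0 ✓
n=17: candidate gives 3, actual b_17 = 3 ✓
n=18: candidate gives 10, actual b_18 = 10 ✓
n=19: candidate gives 1, actual b_19 = 1 ✓
n=20: candidate gives 2, actual b_20 = 2 ✓
n=21: candidate gives 16, actual b_21 = 16 ✓
n=22: candidate gives 7, actual b_22 = 7 ✓
n=23: candidate gives 3, actual b_23 = 3 ✓
n=24: candidate gives 0, actual b_24 = 0 ✓
n=25: candidate gives 12, actual b_25 = 12 ✓

yes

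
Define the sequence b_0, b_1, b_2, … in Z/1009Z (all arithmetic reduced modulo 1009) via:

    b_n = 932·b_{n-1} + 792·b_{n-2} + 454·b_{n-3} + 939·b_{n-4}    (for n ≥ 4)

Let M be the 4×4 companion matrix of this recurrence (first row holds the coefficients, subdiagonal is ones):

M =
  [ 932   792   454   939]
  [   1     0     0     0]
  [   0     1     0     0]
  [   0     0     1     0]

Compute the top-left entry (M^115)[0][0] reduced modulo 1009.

(M^115)[0][0] is the top entry after applying M 115 times to the unit state (1, 0, 0, 0). Equivalently it is h_{118} for the auxiliary sequence (h_n) obeying the same recurrence with h_3 = 1 and h_i = 0 for 0 ≤ i < 3:
h_4 = 932·1 + 792·0 + 454·0 + 939·0 = 932
h_5 = 932·932 + 792·1 + 454·0 + 939·0 = 667
h_6 = 932·667 + 792·932 + 454·1 + 939·0 = 110
h_7 = 932·110 + 792·667 + 454·932 + 939·1 = 446
h_8 = 932·446 + 792·110 + 454·667 + 939·932 = 773
h_9 = 932·773 + 792·446 + 454·110 + 939·667 = 315
Continuing the recurrence:
  h_10 = 770;  h_11 = 367;  h_12 = 505;  h_13 = 143;  h_14 = 194;  h_15 = 207
  h_16 = 796;  h_17 = 107;  h_18 = 327;  h_19 = 841;  h_20 = 420;  h_21 = 797
  h_22 = 579;  h_23 = 43;  h_24 = 675;  h_25 = 474;  h_26 = 846;  h_27 = 234
  h_28 = 652;  h_29 = 699;  h_30 = 32;  h_31 = 365;  h_32 = 551;  h_33 = 361
  h_34 = 971;  h_35 = 870;  h_36 = 995;  h_37 = 827;  h_38 = 1002;  h_39 = 20
  h_40 = 60;  h_41 = 602;  h_42 = 646;  h_43 = 850;  h_44 = 918;  h_45 = 44
  h_46 = 862;  h_47 = 848;  h_48 = 12;  h_49 = 519;  h_50 = 574;  h_51 = 148
  h_52 = 959;  h_53 = 254;  h_54 = 142;  h_55 = 779;  h_56 = 776;  h_57 = 522
  h_58 = 943;  h_59 = 899;  h_60 = 633;  h_61 = 444;  h_62 = 66;  h_63 = 933
  h_64 = 473;  h_65 = 144;  h_66 = 515;  h_67 = 836;  h_68 = 426;  h_69 = 435
  h_70 = 622;  h_71 = 667;  h_72 = 508;  h_73 = 480;  h_74 = 83;  h_75 = 743
  h_76 = 184;  h_77 = 213;  h_78 = 735;  h_79 = 349;  h_80 = 372;  h_81 = 495
  h_82 = 265;  h_83 = 494;  h_84 = 229;  h_85 = 180;  h_86 = 913;  h_87 = 385
  h_88 = 373;  h_89 = 53;  h_90 = 633;  h_91 = 421;  h_92 = 713;  h_93 = 190
  h_94 = 680;  h_95 = 860;  h_96 = 154;  h_97 = 78;  h_98 = 716;  h_99 = 216
  h_100 = 951;  h_101 = 732;  h_102 = 130;  h_103 = 575;  h_104 = 554;  h_105 = 778
  h_106 = 187;  h_107 = 798;  h_108 = 517;  h_109 = 92;  h_110 = 886;  h_111 = 871
  h_112 = 517;  h_113 = 503;  h_114 = 874;  h_115 = 326;  h_116 = 619
h_117 = 932·619 + 792·326 + 454·874 + 939·503 = 12
h_118 = 932·12 + 792·619 + 454·326 + 939·874 = 9

9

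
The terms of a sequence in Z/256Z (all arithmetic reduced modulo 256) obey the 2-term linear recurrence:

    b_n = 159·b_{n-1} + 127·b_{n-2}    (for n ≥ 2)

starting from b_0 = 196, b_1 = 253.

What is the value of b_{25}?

253

b_2 = 159·253 + 127·196 = 95
b_3 = 159·95 + 127·253 = 132
b_4 = 159·132 + 127·95 = 29
b_5 = 159·29 + 127·132 = 127
b_6 = 159·127 + 127·29 = 68
b_7 = 159·68 + 127·127 = 61
b_8 = 159·61 + 127·68 = 159
b_9 = 159·159 + 127·61 = 4
b_10 = 159·4 + 127·159 = 93
b_11 = 159·93 + 127·4 = 191
b_12 = 159·191 + 127·93 = 196
b_13 = 159·196 + 127·191 = 125
b_14 = 159·125 + 127·196 = 223
b_15 = 159·223 + 127·125 = 132
b_16 = 159·132 + 127·223 = 157
b_17 = 159·157 + 127·132 = 255
b_18 = 159·255 + 127·157 = 68
b_19 = 159·68 + 127·255 = 189
b_20 = 159·189 + 127·68 = 31
b_21 = 159·31 + 127·189 = 4
b_22 = 159·4 + 127·31 = 221
b_23 = 159·221 + 127·4 = 63
b_24 = 159·63 + 127·221 = 196
b_25 = 159·196 + 127·63 = 253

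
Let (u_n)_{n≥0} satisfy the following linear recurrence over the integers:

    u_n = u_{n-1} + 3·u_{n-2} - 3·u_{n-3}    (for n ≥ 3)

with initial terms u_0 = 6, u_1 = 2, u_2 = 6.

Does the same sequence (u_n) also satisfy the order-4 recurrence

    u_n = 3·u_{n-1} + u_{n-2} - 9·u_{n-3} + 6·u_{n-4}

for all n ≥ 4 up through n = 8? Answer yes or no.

yes

Terms u_0..u_8: 6, 2, 6, -6, 6, -30, 6, -102, 6
n=4: candidate gives 6, actual u_4 = 6 ✓
n=5: candidate gives -30, actual u_5 = -30 ✓
n=6: candidate gives 6, actual u_6 = 6 ✓
n=7: candidate gives -102, actual u_7 = -102 ✓
n=8: candidate gives 6, actual u_8 = 6 ✓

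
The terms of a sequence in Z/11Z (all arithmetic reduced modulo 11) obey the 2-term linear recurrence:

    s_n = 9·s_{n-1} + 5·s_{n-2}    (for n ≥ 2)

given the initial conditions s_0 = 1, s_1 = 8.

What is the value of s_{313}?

s_2 = 9·8 + 5·1 = 0
s_3 = 9·0 + 5·8 = 7
s_4 = 9·7 + 5·0 = 8
s_5 = 9·8 + 5·7 = 8
s_6 = 9·8 + 5·8 = 2
s_7 = 9·2 + 5·8 = 3
s_8 = 9·3 + 5·2 = 4
s_9 = 9·4 + 5·3 = 7
s_10 = 9·7 + 5·4 = 6
s_11 = 9·6 + 5·7 = 1
s_12 = 9·1 + 5·6 = 6
s_13 = 9·6 + 5·1 = 4
s_14 = 9·4 + 5·6 = 0
s_15 = 9·0 + 5·4 = 9
s_16 = 9·9 + 5·0 = 4
s_17 = 9·4 + 5·9 = 4
s_18 = 9·4 + 5·4 = 1
s_19 = 9·1 + 5·4 = 7
s_20 = 9·7 + 5·1 = 2
s_21 = 9·2 + 5·7 = 9
s_22 = 9·9 + 5·2 = 3
s_23 = 9·3 + 5·9 = 6
s_24 = 9·6 + 5·3 = 3
s_25 = 9·3 + 5·6 = 2
s_26 = 9·2 + 5·3 = 0
s_27 = 9·0 + 5·2 = 10
s_28 = 9·10 + 5·0 = 2
s_29 = 9·2 + 5·10 = 2
s_30 = 9·2 + 5·2 = 6
s_31 = 9·6 + 5·2 = 9
s_32 = 9·9 + 5·6 = 1
s_33 = 9·1 + 5·9 = 10
s_34 = 9·10 + 5·1 = 7
s_35 = 9·7 + 5·10 = 3
s_36 = 9·3 + 5·7 = 7
s_37 = 9·7 + 5·3 = 1
s_38 = 9·1 + 5·7 = 0
s_39 = 9·0 + 5·1 = 5
s_40 = 9·5 + 5·0 = 1
s_41 = 9·1 + 5·5 = 1
s_42 = 9·1 + 5·1 = 3
s_43 = 9·3 + 5·1 = 10
s_44 = 9·10 + 5·3 = 6
s_45 = 9·6 + 5·10 = 5
s_46 = 9·5 + 5·6 = 9
s_47 = 9·9 + 5·5 = 7
s_48 = 9·7 + 5·9 = 9
s_49 = 9·9 + 5·7 = 6
s_50 = 9·6 + 5·9 = 0
s_51 = 9·0 + 5·6 = 8
s_52 = 9·8 + 5·0 = 6
s_53 = 9·6 + 5·8 = 6
s_54 = 9·6 + 5·6 = 7
s_55 = 9·7 + 5·6 = 5
s_56 = 9·5 + 5·7 = 3
s_57 = 9·3 + 5·5 = 8
s_58 = 9·8 + 5·3 = 10
s_59 = 9·10 + 5·8 = 9
s_60 = 9·9 + 5·10 = 10
s_61 = 9·10 + 5·9 = 3
s_62 = 9·3 + 5·10 = 0
s_63 = 9·0 + 5·3 = 4
s_64 = 9·4 + 5·0 = 3
s_65 = 9·3 + 5·4 = 3
s_66 = 9·3 + 5·3 = 9
s_67 = 9·9 + 5·3 = 8
s_68 = 9·8 + 5·9 = 7
s_69 = 9·7 + 5·8 = 4
s_70 = 9·4 + 5·7 = 5
s_71 = 9·5 + 5·4 = 10
s_72 = 9·10 + 5·5 = 5
s_73 = 9·5 + 5·10 = 7
s_74 = 9·7 + 5·5 = 0
s_75 = 9·0 + 5·7 = 2
s_76 = 9·2 + 5·0 = 7
s_77 = 9·7 + 5·2 = 7
s_78 = 9·7 + 5·7 = 10
s_79 = 9·10 + 5·7 = 4
s_80 = 9·4 + 5·10 = 9
s_81 = 9·9 + 5·4 = 2
s_82 = 9·2 + 5·9 = 8
s_83 = 9·8 + 5·2 = 5
s_84 = 9·5 + 5·8 = 8
s_85 = 9·8 + 5·5 = 9
s_86 = 9·9 + 5·8 = 0
s_87 = 9·0 + 5·9 = 1
s_88 = 9·1 + 5·0 = 9
s_89 = 9·9 + 5·1 = 9
s_90 = 9·9 + 5·9 = 5
s_91 = 9·5 + 5·9 = 2
s_92 = 9·2 + 5·5 = 10
s_93 = 9·10 + 5·2 = 1
s_94 = 9·1 + 5·10 = 4
s_95 = 9·4 + 5·1 = 8
s_96 = 9·8 + 5·4 = 4
s_97 = 9·4 + 5·8 = 10
s_98 = 9·10 + 5·4 = 0
s_99 = 9·0 + 5·10 = 6
s_100 = 9·6 + 5·0 = 10
s_101 = 9·10 + 5·6 = 10
s_102 = 9·10 + 5·10 = 8
s_103 = 9·8 + 5·10 = 1
s_104 = 9·1 + 5·8 = 5
s_105 = 9·5 + 5·1 = 6
s_106 = 9·6 + 5·5 = 2
s_107 = 9·2 + 5·6 = 4
s_108 = 9·4 + 5·2 = 2
s_109 = 9·2 + 5·4 = 5
s_110 = 9·5 + 5·2 = 0
s_111 = 9·0 + 5·5 = 3
s_112 = 9·3 + 5·0 = 5
s_113 = 9·5 + 5·3 = 5
s_114 = 9·5 + 5·5 = 4
s_115 = 9·4 + 5·5 = 6
s_116 = 9·6 + 5·4 = 8
s_117 = 9·8 + 5·6 = 3
s_118 = 9·3 + 5·8 = 1
s_119 = 9·1 + 5·3 = 2
s_120 = 9·2 + 5·1 = 1
s_121 = 9·1 + 5·2 = 8
(s_120, s_121) = (1, 8) = (s_0, s_1), so the sequence has period 120.
313 ≡ 73 (mod 120), hence s_313 = s_73 = 7.

7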